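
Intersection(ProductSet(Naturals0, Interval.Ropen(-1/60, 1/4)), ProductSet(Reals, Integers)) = ProductSet(Naturals0, Range(0, 1, 1))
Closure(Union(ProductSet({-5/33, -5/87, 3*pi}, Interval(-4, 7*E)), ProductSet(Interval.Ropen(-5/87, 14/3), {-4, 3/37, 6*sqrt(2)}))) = Union(ProductSet({-5/33, -5/87, 3*pi}, Interval(-4, 7*E)), ProductSet(Interval(-5/87, 14/3), {-4, 3/37, 6*sqrt(2)}))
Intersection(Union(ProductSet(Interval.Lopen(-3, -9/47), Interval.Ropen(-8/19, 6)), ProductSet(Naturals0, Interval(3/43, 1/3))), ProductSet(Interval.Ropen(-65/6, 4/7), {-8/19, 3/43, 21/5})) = Union(ProductSet(Interval.Lopen(-3, -9/47), {-8/19, 3/43, 21/5}), ProductSet(Range(0, 1, 1), {3/43}))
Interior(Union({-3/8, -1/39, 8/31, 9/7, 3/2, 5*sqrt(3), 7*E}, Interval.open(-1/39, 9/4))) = Interval.open(-1/39, 9/4)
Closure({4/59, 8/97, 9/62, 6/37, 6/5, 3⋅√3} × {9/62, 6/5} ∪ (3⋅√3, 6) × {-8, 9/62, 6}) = ([3⋅√3, 6] × {-8, 9/62, 6}) ∪ ({4/59, 8/97, 9/62, 6/37, 6/5, 3⋅√3} × {9/62, 6/5})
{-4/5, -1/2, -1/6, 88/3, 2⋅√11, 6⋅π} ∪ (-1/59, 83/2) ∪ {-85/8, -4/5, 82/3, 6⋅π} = {-85/8, -4/5, -1/2, -1/6} ∪ (-1/59, 83/2)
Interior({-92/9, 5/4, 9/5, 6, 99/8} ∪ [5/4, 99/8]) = (5/4, 99/8)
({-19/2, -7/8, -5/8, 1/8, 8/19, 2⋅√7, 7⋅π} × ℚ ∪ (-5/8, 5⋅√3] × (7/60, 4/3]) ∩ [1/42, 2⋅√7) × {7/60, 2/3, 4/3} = ({1/8, 8/19} × {7/60, 2/3, 4/3}) ∪ ([1/42, 2⋅√7) × {2/3, 4/3})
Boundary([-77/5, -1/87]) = {-77/5, -1/87}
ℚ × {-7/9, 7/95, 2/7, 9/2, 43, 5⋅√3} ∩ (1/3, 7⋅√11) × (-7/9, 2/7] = (ℚ ∩ (1/3, 7⋅√11)) × {7/95, 2/7}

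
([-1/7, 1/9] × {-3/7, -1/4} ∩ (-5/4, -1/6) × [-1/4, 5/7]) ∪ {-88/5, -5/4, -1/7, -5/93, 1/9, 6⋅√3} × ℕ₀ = {-88/5, -5/4, -1/7, -5/93, 1/9, 6⋅√3} × ℕ₀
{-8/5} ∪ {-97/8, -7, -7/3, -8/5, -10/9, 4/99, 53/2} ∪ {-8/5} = {-97/8, -7, -7/3, -8/5, -10/9, 4/99, 53/2}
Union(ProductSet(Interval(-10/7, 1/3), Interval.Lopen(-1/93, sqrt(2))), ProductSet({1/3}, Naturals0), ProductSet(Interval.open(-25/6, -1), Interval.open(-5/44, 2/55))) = Union(ProductSet({1/3}, Naturals0), ProductSet(Interval.open(-25/6, -1), Interval.open(-5/44, 2/55)), ProductSet(Interval(-10/7, 1/3), Interval.Lopen(-1/93, sqrt(2))))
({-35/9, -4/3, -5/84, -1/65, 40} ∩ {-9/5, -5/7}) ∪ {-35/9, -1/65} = {-35/9, -1/65}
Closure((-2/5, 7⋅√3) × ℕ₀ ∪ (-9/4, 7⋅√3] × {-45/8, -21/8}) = ([-2/5, 7⋅√3] × ℕ₀) ∪ ([-9/4, 7⋅√3] × {-45/8, -21/8})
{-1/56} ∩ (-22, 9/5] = {-1/56}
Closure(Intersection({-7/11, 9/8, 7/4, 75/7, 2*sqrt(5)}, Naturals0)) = EmptySet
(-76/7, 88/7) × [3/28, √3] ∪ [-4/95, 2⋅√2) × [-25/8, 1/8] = ((-76/7, 88/7) × [3/28, √3]) ∪ ([-4/95, 2⋅√2) × [-25/8, 1/8])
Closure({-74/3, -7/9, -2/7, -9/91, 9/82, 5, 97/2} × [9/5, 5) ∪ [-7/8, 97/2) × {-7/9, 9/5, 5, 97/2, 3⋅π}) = ({-74/3, -7/9, -2/7, -9/91, 9/82, 5, 97/2} × [9/5, 5]) ∪ ([-7/8, 97/2] × {-7/9, 9/5, 5, 97/2, 3⋅π})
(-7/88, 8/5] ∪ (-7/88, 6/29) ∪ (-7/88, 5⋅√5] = (-7/88, 5⋅√5]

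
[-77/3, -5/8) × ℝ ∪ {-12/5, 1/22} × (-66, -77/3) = ([-77/3, -5/8) × ℝ) ∪ ({-12/5, 1/22} × (-66, -77/3))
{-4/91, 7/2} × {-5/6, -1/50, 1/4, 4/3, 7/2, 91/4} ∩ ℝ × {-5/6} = {-4/91, 7/2} × {-5/6}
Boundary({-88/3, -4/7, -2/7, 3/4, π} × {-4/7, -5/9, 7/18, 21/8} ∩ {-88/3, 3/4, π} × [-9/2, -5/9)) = {-88/3, 3/4, π} × {-4/7}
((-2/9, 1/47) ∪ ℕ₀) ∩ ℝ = (-2/9, 1/47) ∪ ℕ₀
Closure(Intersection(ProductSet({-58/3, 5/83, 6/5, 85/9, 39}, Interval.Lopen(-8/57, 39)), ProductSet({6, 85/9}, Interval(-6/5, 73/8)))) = ProductSet({85/9}, Interval(-8/57, 73/8))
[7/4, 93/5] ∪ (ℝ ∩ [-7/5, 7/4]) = [-7/5, 93/5]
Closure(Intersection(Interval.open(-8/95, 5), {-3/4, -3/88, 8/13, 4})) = {-3/88, 8/13, 4}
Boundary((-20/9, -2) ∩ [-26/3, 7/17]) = {-20/9, -2}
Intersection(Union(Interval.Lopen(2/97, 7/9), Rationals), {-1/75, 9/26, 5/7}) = {-1/75, 9/26, 5/7}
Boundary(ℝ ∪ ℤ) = ∅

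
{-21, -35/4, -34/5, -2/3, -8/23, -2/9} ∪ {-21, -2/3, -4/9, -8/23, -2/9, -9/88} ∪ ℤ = ℤ ∪ {-35/4, -34/5, -2/3, -4/9, -8/23, -2/9, -9/88}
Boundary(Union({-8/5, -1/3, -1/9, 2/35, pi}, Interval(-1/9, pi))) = {-8/5, -1/3, -1/9, pi}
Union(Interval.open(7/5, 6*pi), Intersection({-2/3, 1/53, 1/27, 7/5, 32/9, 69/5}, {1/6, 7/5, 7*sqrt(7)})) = Interval.Ropen(7/5, 6*pi)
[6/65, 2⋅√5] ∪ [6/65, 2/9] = [6/65, 2⋅√5]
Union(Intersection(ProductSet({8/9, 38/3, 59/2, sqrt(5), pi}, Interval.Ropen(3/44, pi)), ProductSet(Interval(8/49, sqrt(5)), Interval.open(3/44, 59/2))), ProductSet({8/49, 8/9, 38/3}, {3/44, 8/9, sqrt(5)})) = Union(ProductSet({8/9, sqrt(5)}, Interval.open(3/44, pi)), ProductSet({8/49, 8/9, 38/3}, {3/44, 8/9, sqrt(5)}))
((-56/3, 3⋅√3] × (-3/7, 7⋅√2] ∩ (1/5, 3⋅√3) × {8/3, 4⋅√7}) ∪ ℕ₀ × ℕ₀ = (ℕ₀ × ℕ₀) ∪ ((1/5, 3⋅√3) × {8/3})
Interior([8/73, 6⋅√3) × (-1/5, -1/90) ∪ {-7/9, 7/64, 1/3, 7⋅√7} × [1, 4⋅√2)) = (8/73, 6⋅√3) × (-1/5, -1/90)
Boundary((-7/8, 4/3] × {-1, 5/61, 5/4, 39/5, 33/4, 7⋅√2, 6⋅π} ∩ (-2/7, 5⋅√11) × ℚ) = [-2/7, 4/3] × {-1, 5/61, 5/4, 39/5, 33/4}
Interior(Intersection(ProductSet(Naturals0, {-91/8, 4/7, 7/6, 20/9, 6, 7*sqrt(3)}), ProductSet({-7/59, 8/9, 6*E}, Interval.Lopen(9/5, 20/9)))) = EmptySet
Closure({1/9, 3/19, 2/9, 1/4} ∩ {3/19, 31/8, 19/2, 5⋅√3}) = {3/19}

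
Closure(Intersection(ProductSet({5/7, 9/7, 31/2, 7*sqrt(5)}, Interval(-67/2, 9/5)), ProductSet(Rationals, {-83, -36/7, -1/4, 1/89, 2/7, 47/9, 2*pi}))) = ProductSet({5/7, 9/7, 31/2}, {-36/7, -1/4, 1/89, 2/7})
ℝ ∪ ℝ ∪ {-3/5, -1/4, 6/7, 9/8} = ℝ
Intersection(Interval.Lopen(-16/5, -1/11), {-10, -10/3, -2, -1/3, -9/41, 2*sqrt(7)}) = {-2, -1/3, -9/41}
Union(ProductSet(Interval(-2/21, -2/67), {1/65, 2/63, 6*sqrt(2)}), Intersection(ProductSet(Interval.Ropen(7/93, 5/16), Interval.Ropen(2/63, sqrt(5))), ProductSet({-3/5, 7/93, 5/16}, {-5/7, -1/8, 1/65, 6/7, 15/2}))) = Union(ProductSet({7/93}, {6/7}), ProductSet(Interval(-2/21, -2/67), {1/65, 2/63, 6*sqrt(2)}))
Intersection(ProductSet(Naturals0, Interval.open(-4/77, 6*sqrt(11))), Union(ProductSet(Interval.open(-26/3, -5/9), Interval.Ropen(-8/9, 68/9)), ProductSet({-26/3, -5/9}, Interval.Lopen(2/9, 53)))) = EmptySet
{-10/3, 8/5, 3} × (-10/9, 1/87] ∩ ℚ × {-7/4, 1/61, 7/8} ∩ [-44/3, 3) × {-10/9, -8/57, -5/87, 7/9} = ∅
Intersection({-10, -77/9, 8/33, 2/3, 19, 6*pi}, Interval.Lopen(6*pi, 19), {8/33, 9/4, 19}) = {19}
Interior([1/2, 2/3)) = (1/2, 2/3)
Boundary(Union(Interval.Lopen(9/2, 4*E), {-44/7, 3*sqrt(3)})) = {-44/7, 9/2, 4*E}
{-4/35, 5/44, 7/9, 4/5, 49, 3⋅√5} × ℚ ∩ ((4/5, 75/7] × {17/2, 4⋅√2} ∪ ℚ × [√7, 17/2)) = ({3⋅√5} × {17/2}) ∪ ({-4/35, 5/44, 7/9, 4/5, 49} × (ℚ ∩ [√7, 17/2)))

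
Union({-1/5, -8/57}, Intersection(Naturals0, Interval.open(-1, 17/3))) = Union({-1/5, -8/57}, Range(0, 6, 1))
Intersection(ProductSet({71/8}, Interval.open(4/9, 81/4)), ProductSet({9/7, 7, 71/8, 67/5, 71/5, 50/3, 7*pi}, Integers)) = ProductSet({71/8}, Range(1, 21, 1))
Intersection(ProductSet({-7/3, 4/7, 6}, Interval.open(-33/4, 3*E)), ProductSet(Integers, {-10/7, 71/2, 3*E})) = ProductSet({6}, {-10/7})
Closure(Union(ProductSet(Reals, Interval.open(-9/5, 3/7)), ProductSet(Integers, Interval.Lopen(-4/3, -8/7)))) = ProductSet(Reals, Interval(-9/5, 3/7))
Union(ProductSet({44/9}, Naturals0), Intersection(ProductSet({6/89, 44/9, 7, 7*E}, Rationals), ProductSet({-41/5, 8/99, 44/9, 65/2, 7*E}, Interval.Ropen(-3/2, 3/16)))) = Union(ProductSet({44/9}, Naturals0), ProductSet({44/9, 7*E}, Intersection(Interval.Ropen(-3/2, 3/16), Rationals)))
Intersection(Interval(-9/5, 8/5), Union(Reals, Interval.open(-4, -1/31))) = Interval(-9/5, 8/5)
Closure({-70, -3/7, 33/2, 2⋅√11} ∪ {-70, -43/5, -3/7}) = {-70, -43/5, -3/7, 33/2, 2⋅√11}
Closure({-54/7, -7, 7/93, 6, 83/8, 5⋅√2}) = {-54/7, -7, 7/93, 6, 83/8, 5⋅√2}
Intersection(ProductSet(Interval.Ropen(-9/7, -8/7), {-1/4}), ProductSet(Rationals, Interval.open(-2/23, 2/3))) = EmptySet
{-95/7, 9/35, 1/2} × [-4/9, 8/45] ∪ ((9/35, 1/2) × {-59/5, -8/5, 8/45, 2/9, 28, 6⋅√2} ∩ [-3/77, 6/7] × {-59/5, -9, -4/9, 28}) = ((9/35, 1/2) × {-59/5, 28}) ∪ ({-95/7, 9/35, 1/2} × [-4/9, 8/45])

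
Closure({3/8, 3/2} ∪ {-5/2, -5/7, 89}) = {-5/2, -5/7, 3/8, 3/2, 89}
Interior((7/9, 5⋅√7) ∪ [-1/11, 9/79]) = (-1/11, 9/79) ∪ (7/9, 5⋅√7)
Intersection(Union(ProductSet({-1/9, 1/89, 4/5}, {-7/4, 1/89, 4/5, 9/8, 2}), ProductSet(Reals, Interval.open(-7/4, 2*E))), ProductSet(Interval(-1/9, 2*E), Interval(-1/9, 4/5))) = ProductSet(Interval(-1/9, 2*E), Interval(-1/9, 4/5))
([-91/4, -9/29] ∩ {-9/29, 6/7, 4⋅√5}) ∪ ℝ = ℝ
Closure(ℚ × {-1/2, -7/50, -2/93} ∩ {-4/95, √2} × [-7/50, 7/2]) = {-4/95} × {-7/50, -2/93}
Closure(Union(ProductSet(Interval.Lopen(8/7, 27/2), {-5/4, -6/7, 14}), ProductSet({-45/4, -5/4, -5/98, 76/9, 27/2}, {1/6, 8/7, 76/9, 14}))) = Union(ProductSet({-45/4, -5/4, -5/98, 76/9, 27/2}, {1/6, 8/7, 76/9, 14}), ProductSet(Interval(8/7, 27/2), {-5/4, -6/7, 14}))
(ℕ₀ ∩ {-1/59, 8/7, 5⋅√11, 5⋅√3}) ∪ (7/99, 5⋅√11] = (7/99, 5⋅√11]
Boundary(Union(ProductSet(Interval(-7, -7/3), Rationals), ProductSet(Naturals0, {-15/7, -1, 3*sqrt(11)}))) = Union(ProductSet(Interval(-7, -7/3), Reals), ProductSet(Naturals0, {-15/7, -1, 3*sqrt(11)}))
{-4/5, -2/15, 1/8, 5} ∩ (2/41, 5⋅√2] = {1/8, 5}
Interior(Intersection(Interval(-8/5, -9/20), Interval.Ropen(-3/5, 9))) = Interval.open(-3/5, -9/20)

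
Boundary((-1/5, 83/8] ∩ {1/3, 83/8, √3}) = {1/3, 83/8, √3}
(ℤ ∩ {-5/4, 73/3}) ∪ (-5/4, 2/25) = (-5/4, 2/25)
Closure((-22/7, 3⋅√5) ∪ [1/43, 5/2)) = [-22/7, 3⋅√5]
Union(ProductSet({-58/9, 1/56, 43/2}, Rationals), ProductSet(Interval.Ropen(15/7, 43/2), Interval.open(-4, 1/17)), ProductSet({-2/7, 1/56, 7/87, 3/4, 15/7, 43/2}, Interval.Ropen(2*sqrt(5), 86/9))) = Union(ProductSet({-58/9, 1/56, 43/2}, Rationals), ProductSet({-2/7, 1/56, 7/87, 3/4, 15/7, 43/2}, Interval.Ropen(2*sqrt(5), 86/9)), ProductSet(Interval.Ropen(15/7, 43/2), Interval.open(-4, 1/17)))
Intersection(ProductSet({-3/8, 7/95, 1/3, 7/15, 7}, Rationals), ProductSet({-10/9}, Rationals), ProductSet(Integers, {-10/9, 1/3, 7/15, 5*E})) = EmptySet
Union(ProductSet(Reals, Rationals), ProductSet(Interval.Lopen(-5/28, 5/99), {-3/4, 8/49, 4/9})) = ProductSet(Reals, Rationals)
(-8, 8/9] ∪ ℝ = (-∞, ∞)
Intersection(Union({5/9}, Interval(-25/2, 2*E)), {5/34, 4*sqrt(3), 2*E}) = {5/34, 2*E}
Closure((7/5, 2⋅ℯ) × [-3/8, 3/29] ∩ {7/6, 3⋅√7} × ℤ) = ∅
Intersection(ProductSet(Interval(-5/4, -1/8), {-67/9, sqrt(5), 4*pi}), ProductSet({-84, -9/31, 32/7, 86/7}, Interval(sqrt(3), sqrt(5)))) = ProductSet({-9/31}, {sqrt(5)})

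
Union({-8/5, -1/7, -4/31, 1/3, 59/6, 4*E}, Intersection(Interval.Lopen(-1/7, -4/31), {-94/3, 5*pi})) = {-8/5, -1/7, -4/31, 1/3, 59/6, 4*E}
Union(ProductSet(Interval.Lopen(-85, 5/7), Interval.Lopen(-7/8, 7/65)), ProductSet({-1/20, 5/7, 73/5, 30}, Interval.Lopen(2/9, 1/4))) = Union(ProductSet({-1/20, 5/7, 73/5, 30}, Interval.Lopen(2/9, 1/4)), ProductSet(Interval.Lopen(-85, 5/7), Interval.Lopen(-7/8, 7/65)))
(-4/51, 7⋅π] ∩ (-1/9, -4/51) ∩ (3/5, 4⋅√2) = ∅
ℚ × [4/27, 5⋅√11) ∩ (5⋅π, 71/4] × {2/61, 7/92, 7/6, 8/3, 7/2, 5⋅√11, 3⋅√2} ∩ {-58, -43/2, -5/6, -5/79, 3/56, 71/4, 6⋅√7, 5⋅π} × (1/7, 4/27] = ∅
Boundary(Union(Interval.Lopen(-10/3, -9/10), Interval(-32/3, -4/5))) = {-32/3, -4/5}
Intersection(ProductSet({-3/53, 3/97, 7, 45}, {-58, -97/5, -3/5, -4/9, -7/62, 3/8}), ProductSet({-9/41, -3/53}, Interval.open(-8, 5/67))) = ProductSet({-3/53}, {-3/5, -4/9, -7/62})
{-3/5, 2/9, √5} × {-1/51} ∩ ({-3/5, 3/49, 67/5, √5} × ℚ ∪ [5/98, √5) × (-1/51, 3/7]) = {-3/5, √5} × {-1/51}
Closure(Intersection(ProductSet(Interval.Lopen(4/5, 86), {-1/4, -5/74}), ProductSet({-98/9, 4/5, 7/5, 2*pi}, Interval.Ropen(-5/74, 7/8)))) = ProductSet({7/5, 2*pi}, {-5/74})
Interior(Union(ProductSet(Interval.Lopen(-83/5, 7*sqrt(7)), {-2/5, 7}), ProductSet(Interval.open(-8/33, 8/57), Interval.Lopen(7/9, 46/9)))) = ProductSet(Interval.open(-8/33, 8/57), Interval.open(7/9, 46/9))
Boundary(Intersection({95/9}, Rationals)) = {95/9}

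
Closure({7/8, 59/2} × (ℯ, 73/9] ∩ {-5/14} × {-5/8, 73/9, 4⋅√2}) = ∅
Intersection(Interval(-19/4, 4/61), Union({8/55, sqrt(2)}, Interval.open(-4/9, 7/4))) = Interval.Lopen(-4/9, 4/61)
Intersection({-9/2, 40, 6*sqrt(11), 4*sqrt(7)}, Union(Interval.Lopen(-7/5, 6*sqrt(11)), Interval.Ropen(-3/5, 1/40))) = {6*sqrt(11), 4*sqrt(7)}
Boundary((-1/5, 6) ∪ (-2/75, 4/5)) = {-1/5, 6}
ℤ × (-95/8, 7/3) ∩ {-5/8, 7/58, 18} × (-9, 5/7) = {18} × (-9, 5/7)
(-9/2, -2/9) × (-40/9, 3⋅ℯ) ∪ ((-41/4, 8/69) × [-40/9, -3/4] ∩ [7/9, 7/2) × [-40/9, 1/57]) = (-9/2, -2/9) × (-40/9, 3⋅ℯ)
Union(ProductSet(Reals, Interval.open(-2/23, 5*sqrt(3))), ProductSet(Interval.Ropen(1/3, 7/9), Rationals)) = Union(ProductSet(Interval.Ropen(1/3, 7/9), Rationals), ProductSet(Reals, Interval.open(-2/23, 5*sqrt(3))))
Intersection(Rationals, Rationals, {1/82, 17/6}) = {1/82, 17/6}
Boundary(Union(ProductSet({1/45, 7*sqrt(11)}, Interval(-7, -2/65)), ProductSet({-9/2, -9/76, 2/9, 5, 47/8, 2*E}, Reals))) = Union(ProductSet({1/45, 7*sqrt(11)}, Interval(-7, -2/65)), ProductSet({-9/2, -9/76, 2/9, 5, 47/8, 2*E}, Reals))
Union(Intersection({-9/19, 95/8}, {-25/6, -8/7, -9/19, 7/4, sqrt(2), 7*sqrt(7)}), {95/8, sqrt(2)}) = {-9/19, 95/8, sqrt(2)}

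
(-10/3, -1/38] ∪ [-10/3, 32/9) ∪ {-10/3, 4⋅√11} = [-10/3, 32/9) ∪ {4⋅√11}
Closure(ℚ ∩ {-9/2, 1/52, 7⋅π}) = {-9/2, 1/52}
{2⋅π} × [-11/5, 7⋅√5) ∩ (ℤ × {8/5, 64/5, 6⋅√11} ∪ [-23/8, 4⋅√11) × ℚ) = {2⋅π} × (ℚ ∩ [-11/5, 7⋅√5))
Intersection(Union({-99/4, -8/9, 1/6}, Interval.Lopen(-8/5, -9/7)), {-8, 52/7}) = EmptySet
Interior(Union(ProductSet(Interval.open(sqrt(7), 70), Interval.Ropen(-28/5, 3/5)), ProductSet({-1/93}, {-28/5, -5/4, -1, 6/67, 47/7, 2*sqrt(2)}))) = ProductSet(Interval.open(sqrt(7), 70), Interval.open(-28/5, 3/5))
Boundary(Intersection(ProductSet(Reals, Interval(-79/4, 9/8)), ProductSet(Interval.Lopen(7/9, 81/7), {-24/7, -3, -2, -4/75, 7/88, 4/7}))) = ProductSet(Interval(7/9, 81/7), {-24/7, -3, -2, -4/75, 7/88, 4/7})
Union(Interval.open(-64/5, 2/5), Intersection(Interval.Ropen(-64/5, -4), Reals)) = Interval.Ropen(-64/5, 2/5)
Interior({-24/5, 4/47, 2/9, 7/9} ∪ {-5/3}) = ∅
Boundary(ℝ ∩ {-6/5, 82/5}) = {-6/5, 82/5}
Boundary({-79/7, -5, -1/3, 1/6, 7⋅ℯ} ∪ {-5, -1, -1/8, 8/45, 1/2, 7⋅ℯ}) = {-79/7, -5, -1, -1/3, -1/8, 1/6, 8/45, 1/2, 7⋅ℯ}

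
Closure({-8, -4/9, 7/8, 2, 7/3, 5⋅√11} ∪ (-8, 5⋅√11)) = [-8, 5⋅√11]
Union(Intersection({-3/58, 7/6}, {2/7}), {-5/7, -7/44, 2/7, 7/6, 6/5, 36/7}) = {-5/7, -7/44, 2/7, 7/6, 6/5, 36/7}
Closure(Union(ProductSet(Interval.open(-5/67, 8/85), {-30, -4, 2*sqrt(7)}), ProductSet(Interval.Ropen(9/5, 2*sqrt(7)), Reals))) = Union(ProductSet(Interval(-5/67, 8/85), {-30, -4, 2*sqrt(7)}), ProductSet(Interval(9/5, 2*sqrt(7)), Reals))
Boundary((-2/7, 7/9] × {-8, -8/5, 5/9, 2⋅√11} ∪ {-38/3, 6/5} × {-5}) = ({-38/3, 6/5} × {-5}) ∪ ([-2/7, 7/9] × {-8, -8/5, 5/9, 2⋅√11})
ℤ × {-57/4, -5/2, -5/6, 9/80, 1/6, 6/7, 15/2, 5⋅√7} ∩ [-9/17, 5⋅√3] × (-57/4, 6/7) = {0, 1, …, 8} × {-5/2, -5/6, 9/80, 1/6}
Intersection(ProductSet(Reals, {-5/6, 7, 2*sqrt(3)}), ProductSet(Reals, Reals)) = ProductSet(Reals, {-5/6, 7, 2*sqrt(3)})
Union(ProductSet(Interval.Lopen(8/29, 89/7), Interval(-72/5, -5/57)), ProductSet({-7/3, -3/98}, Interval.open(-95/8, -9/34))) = Union(ProductSet({-7/3, -3/98}, Interval.open(-95/8, -9/34)), ProductSet(Interval.Lopen(8/29, 89/7), Interval(-72/5, -5/57)))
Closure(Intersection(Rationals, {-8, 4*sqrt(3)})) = {-8}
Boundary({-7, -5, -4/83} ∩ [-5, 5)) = {-5, -4/83}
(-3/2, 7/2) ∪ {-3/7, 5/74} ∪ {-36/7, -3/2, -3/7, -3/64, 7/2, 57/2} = {-36/7, 57/2} ∪ [-3/2, 7/2]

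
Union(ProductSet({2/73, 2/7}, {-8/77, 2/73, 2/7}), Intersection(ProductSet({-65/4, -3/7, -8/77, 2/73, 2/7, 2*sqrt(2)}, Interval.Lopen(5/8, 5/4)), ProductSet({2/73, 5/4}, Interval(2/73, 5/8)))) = ProductSet({2/73, 2/7}, {-8/77, 2/73, 2/7})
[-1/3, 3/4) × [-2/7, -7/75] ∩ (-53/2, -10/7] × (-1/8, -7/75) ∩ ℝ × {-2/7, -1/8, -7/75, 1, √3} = ∅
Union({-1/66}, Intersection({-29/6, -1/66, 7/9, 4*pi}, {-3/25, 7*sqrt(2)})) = {-1/66}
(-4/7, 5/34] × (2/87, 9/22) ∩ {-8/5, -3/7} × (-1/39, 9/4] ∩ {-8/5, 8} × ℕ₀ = ∅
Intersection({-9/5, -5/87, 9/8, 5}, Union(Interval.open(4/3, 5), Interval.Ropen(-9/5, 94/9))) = {-9/5, -5/87, 9/8, 5}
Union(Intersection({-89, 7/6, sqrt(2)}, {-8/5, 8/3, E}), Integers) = Integers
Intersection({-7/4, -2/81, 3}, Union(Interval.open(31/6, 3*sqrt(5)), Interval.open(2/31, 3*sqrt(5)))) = {3}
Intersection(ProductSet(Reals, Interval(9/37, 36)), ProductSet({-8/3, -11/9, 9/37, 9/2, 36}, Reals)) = ProductSet({-8/3, -11/9, 9/37, 9/2, 36}, Interval(9/37, 36))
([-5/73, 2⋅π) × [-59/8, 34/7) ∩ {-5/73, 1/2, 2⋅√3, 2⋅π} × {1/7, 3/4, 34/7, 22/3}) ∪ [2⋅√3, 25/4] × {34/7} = ({-5/73, 1/2, 2⋅√3} × {1/7, 3/4}) ∪ ([2⋅√3, 25/4] × {34/7})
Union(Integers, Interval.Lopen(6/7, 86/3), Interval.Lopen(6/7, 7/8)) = Union(Integers, Interval.Lopen(6/7, 86/3))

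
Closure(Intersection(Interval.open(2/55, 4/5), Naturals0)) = EmptySet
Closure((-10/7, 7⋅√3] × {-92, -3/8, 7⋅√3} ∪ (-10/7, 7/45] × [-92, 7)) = ({-10/7, 7/45} × [-92, 7]) ∪ ([-10/7, 7/45] × {-92, 7}) ∪ ((-10/7, 7/45] × [-92, 7)) ∪ ([-10/7, 7⋅√3] × {-92, -3/8, 7⋅√3})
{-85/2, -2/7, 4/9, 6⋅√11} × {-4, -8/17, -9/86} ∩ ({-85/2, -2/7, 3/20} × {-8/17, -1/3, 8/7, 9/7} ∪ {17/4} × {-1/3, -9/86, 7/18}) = {-85/2, -2/7} × {-8/17}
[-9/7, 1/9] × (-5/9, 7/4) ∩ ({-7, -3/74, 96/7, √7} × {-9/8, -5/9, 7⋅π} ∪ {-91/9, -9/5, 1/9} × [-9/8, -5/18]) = {1/9} × (-5/9, -5/18]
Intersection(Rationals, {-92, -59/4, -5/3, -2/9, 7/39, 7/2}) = {-92, -59/4, -5/3, -2/9, 7/39, 7/2}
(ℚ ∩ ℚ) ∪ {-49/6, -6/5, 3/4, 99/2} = ℚ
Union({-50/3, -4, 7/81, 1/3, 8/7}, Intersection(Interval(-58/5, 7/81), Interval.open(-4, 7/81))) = Union({-50/3, 1/3, 8/7}, Interval(-4, 7/81))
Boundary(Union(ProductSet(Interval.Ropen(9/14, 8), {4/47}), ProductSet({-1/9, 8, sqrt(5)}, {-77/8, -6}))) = Union(ProductSet({-1/9, 8, sqrt(5)}, {-77/8, -6}), ProductSet(Interval(9/14, 8), {4/47}))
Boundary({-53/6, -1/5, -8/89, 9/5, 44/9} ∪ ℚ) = ℝ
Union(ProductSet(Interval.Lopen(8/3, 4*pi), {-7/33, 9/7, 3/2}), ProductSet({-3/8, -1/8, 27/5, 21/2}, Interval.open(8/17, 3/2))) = Union(ProductSet({-3/8, -1/8, 27/5, 21/2}, Interval.open(8/17, 3/2)), ProductSet(Interval.Lopen(8/3, 4*pi), {-7/33, 9/7, 3/2}))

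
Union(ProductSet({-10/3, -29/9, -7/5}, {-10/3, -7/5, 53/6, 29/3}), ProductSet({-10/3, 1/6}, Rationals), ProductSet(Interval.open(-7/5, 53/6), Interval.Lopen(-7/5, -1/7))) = Union(ProductSet({-10/3, 1/6}, Rationals), ProductSet({-10/3, -29/9, -7/5}, {-10/3, -7/5, 53/6, 29/3}), ProductSet(Interval.open(-7/5, 53/6), Interval.Lopen(-7/5, -1/7)))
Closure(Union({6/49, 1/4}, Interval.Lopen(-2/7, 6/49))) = Union({1/4}, Interval(-2/7, 6/49))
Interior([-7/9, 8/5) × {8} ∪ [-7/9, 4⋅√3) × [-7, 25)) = (-7/9, 4⋅√3) × (-7, 25)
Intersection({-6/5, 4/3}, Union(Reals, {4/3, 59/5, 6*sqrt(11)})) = {-6/5, 4/3}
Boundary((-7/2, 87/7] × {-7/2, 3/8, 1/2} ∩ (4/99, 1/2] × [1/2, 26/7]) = [4/99, 1/2] × {1/2}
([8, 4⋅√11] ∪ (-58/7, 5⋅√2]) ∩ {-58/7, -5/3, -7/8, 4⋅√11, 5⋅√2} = {-5/3, -7/8, 4⋅√11, 5⋅√2}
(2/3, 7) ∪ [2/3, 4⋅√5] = [2/3, 4⋅√5]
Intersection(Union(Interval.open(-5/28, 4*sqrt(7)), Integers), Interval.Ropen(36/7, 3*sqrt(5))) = Union(Interval.Ropen(36/7, 3*sqrt(5)), Range(6, 7, 1))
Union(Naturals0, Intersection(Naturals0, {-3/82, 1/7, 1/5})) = Naturals0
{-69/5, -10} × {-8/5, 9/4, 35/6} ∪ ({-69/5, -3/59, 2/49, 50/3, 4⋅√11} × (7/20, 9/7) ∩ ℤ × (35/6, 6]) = {-69/5, -10} × {-8/5, 9/4, 35/6}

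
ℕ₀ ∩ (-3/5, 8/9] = {0}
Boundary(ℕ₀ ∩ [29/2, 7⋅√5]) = {15}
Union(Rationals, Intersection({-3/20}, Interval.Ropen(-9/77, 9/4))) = Rationals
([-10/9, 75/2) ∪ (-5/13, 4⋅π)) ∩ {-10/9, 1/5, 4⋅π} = {-10/9, 1/5, 4⋅π}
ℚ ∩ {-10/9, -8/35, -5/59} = {-10/9, -8/35, -5/59}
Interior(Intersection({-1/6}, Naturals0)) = EmptySet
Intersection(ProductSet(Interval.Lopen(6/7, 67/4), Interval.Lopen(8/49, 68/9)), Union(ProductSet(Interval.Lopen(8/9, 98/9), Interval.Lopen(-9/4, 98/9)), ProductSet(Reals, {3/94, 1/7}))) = ProductSet(Interval.Lopen(8/9, 98/9), Interval.Lopen(8/49, 68/9))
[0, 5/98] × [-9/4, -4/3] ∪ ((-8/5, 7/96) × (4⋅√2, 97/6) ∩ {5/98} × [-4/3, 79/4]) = ([0, 5/98] × [-9/4, -4/3]) ∪ ({5/98} × (4⋅√2, 97/6))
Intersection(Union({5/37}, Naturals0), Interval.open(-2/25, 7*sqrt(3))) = Union({5/37}, Range(0, 13, 1))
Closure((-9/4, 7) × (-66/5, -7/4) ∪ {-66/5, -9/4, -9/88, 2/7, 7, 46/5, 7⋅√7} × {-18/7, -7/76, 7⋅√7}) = ({-9/4, 7} × [-66/5, -7/4]) ∪ ([-9/4, 7] × {-66/5, -7/4}) ∪ ((-9/4, 7) × (-66/5, -7/4)) ∪ ({-66/5, -9/4, -9/88, 2/7, 7, 46/5, 7⋅√7} × {-18/7, -7/76, 7⋅√7})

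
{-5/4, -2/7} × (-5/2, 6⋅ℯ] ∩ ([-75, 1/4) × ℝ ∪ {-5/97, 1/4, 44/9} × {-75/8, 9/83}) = {-5/4, -2/7} × (-5/2, 6⋅ℯ]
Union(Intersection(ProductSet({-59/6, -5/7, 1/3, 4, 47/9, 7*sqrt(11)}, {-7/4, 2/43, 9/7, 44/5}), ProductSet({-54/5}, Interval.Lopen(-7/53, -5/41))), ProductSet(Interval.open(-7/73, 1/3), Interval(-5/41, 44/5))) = ProductSet(Interval.open(-7/73, 1/3), Interval(-5/41, 44/5))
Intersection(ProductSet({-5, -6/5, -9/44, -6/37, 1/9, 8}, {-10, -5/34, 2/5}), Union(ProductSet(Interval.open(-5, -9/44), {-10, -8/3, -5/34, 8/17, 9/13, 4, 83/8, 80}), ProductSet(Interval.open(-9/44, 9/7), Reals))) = Union(ProductSet({-6/5}, {-10, -5/34}), ProductSet({-6/37, 1/9}, {-10, -5/34, 2/5}))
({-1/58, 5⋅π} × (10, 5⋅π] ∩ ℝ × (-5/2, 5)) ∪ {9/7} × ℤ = {9/7} × ℤ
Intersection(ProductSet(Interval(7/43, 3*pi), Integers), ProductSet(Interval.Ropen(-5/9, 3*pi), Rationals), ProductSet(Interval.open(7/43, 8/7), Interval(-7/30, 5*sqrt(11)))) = ProductSet(Interval.open(7/43, 8/7), Range(0, 17, 1))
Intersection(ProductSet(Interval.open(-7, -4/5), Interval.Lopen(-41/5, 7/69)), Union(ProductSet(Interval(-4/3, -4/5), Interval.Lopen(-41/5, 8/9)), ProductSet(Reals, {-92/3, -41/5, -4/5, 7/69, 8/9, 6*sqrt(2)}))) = Union(ProductSet(Interval.open(-7, -4/5), {-4/5, 7/69}), ProductSet(Interval.Ropen(-4/3, -4/5), Interval.Lopen(-41/5, 7/69)))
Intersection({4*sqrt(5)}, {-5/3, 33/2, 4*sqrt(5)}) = {4*sqrt(5)}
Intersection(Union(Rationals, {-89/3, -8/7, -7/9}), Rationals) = Rationals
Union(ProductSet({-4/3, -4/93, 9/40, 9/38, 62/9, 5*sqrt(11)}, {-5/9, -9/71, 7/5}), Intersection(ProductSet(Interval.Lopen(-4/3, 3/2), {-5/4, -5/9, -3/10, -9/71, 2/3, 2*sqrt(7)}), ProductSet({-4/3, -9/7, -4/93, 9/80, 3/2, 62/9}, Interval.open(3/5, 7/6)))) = Union(ProductSet({-9/7, -4/93, 9/80, 3/2}, {2/3}), ProductSet({-4/3, -4/93, 9/40, 9/38, 62/9, 5*sqrt(11)}, {-5/9, -9/71, 7/5}))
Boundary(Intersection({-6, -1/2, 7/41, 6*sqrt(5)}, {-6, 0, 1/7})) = {-6}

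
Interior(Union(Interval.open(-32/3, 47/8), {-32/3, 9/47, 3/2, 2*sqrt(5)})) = Interval.open(-32/3, 47/8)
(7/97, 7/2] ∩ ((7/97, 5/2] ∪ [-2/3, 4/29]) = (7/97, 5/2]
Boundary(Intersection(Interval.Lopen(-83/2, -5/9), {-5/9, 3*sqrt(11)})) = {-5/9}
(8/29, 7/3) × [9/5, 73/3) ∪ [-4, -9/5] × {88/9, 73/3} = ([-4, -9/5] × {88/9, 73/3}) ∪ ((8/29, 7/3) × [9/5, 73/3))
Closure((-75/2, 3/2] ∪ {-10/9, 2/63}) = [-75/2, 3/2]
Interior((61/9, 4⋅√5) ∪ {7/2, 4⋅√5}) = (61/9, 4⋅√5)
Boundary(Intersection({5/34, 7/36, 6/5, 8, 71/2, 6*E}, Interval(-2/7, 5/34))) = {5/34}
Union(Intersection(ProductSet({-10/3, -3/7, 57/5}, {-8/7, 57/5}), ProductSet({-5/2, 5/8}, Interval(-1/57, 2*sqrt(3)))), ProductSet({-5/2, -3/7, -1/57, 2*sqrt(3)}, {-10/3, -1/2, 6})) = ProductSet({-5/2, -3/7, -1/57, 2*sqrt(3)}, {-10/3, -1/2, 6})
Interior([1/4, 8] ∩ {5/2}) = ∅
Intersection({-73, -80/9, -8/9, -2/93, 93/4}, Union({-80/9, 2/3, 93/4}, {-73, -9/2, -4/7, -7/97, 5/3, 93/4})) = {-73, -80/9, 93/4}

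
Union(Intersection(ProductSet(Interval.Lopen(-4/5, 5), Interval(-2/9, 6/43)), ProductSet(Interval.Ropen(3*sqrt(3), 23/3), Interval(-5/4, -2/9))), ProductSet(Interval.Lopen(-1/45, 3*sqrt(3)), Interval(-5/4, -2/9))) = ProductSet(Interval.Lopen(-1/45, 3*sqrt(3)), Interval(-5/4, -2/9))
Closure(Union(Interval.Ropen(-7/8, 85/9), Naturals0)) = Union(Complement(Naturals0, Interval.open(-7/8, 85/9)), Interval(-7/8, 85/9), Naturals0)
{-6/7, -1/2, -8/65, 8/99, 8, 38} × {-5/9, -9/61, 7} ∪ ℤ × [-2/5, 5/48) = (ℤ × [-2/5, 5/48)) ∪ ({-6/7, -1/2, -8/65, 8/99, 8, 38} × {-5/9, -9/61, 7})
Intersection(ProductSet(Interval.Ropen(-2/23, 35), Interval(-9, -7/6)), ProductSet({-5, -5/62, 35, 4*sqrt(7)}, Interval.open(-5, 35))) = ProductSet({-5/62, 4*sqrt(7)}, Interval.Lopen(-5, -7/6))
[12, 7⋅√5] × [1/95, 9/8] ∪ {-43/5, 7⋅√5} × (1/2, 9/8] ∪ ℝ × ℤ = (ℝ × ℤ) ∪ ({-43/5, 7⋅√5} × (1/2, 9/8]) ∪ ([12, 7⋅√5] × [1/95, 9/8])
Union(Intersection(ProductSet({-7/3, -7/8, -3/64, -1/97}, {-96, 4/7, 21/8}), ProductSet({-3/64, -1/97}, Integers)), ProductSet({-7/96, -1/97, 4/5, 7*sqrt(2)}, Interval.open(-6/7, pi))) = Union(ProductSet({-3/64, -1/97}, {-96}), ProductSet({-7/96, -1/97, 4/5, 7*sqrt(2)}, Interval.open(-6/7, pi)))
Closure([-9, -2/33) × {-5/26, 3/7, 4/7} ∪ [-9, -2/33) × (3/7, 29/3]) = [-9, -2/33] × ({-5/26} ∪ [3/7, 29/3])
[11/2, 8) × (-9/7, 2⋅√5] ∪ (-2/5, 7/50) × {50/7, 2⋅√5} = ((-2/5, 7/50) × {50/7, 2⋅√5}) ∪ ([11/2, 8) × (-9/7, 2⋅√5])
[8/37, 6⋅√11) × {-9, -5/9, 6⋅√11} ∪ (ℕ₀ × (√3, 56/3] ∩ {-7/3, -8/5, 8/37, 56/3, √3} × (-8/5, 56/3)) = [8/37, 6⋅√11) × {-9, -5/9, 6⋅√11}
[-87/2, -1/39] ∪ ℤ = ℤ ∪ [-87/2, -1/39]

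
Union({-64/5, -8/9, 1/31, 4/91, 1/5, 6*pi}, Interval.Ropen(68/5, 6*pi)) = Union({-64/5, -8/9, 1/31, 4/91, 1/5}, Interval(68/5, 6*pi))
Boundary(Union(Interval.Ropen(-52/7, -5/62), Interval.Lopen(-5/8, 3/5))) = {-52/7, 3/5}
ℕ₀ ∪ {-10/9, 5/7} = {-10/9, 5/7} ∪ ℕ₀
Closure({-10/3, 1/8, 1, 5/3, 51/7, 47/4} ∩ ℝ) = {-10/3, 1/8, 1, 5/3, 51/7, 47/4}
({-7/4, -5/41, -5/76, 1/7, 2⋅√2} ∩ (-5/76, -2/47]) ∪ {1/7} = {1/7}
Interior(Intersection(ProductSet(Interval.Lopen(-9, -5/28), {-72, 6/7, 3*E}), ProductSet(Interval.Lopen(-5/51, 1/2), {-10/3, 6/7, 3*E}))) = EmptySet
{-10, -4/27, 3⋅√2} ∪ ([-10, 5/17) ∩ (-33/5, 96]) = {-10, 3⋅√2} ∪ (-33/5, 5/17)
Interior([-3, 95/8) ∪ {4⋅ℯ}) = (-3, 95/8)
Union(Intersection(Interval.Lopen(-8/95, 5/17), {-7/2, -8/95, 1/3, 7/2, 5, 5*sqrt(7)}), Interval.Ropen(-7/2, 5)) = Interval.Ropen(-7/2, 5)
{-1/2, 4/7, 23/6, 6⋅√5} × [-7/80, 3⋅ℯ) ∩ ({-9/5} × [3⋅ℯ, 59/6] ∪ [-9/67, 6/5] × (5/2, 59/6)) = {4/7} × (5/2, 3⋅ℯ)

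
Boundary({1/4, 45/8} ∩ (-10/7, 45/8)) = {1/4}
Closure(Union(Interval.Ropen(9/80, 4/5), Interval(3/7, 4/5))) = Interval(9/80, 4/5)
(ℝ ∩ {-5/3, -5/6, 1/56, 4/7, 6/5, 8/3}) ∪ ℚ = ℚ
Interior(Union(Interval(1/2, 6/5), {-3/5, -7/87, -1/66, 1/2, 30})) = Interval.open(1/2, 6/5)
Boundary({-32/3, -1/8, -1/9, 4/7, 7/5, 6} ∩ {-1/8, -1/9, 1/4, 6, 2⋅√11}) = {-1/8, -1/9, 6}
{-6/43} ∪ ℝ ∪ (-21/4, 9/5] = (-∞, ∞)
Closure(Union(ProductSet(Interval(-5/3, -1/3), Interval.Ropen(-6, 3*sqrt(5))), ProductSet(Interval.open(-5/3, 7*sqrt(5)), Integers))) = Union(ProductSet(Interval(-5/3, -1/3), Interval(-6, 3*sqrt(5))), ProductSet(Interval(-5/3, 7*sqrt(5)), Integers))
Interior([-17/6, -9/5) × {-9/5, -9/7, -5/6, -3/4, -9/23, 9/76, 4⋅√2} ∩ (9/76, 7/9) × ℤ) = ∅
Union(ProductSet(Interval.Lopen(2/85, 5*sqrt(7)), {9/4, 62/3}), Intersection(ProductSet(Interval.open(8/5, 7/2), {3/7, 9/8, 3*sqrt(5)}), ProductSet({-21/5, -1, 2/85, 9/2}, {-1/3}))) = ProductSet(Interval.Lopen(2/85, 5*sqrt(7)), {9/4, 62/3})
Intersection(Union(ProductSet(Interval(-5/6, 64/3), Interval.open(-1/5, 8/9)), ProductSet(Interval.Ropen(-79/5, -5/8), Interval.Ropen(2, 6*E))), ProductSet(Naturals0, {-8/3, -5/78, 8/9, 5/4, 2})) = ProductSet(Range(0, 22, 1), {-5/78})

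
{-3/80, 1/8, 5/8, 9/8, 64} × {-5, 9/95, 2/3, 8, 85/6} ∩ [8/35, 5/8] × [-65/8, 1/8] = {5/8} × {-5, 9/95}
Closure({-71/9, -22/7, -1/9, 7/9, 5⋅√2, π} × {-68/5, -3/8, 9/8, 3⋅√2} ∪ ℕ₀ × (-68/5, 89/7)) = (ℕ₀ × [-68/5, 89/7]) ∪ ({-71/9, -22/7, -1/9, 7/9, 5⋅√2, π} × {-68/5, -3/8, 9/8, 3⋅√2})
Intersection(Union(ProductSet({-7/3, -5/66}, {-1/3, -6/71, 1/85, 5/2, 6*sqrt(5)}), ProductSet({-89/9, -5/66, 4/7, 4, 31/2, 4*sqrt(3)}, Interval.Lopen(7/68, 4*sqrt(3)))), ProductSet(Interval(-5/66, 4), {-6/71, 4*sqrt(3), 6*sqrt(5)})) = Union(ProductSet({-5/66}, {-6/71, 6*sqrt(5)}), ProductSet({-5/66, 4/7, 4}, {4*sqrt(3)}))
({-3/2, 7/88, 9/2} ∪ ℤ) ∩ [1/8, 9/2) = {1, 2, 3, 4}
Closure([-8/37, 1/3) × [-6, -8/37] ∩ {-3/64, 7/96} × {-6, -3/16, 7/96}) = {-3/64, 7/96} × {-6}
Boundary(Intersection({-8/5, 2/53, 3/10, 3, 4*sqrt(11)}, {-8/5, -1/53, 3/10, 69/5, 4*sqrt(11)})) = {-8/5, 3/10, 4*sqrt(11)}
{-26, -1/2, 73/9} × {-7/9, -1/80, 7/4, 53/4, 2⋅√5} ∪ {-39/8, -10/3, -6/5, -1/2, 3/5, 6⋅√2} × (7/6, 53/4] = ({-26, -1/2, 73/9} × {-7/9, -1/80, 7/4, 53/4, 2⋅√5}) ∪ ({-39/8, -10/3, -6/5, -1/2, 3/5, 6⋅√2} × (7/6, 53/4])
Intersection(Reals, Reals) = Reals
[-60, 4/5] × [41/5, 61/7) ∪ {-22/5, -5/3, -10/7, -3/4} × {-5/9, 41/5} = ({-22/5, -5/3, -10/7, -3/4} × {-5/9, 41/5}) ∪ ([-60, 4/5] × [41/5, 61/7))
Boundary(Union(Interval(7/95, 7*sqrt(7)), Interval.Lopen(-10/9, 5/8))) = {-10/9, 7*sqrt(7)}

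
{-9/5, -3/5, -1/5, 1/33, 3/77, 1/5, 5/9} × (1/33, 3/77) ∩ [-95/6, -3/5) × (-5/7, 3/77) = {-9/5} × (1/33, 3/77)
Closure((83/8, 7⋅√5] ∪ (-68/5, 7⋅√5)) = [-68/5, 7⋅√5]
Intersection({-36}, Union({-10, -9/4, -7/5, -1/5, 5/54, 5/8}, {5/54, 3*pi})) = EmptySet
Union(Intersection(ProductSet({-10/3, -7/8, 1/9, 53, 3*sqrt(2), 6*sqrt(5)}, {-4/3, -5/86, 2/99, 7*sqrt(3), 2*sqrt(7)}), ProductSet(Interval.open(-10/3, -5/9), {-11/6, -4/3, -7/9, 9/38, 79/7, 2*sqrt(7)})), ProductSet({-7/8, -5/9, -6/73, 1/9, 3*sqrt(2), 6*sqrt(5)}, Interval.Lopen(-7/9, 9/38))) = Union(ProductSet({-7/8}, {-4/3, 2*sqrt(7)}), ProductSet({-7/8, -5/9, -6/73, 1/9, 3*sqrt(2), 6*sqrt(5)}, Interval.Lopen(-7/9, 9/38)))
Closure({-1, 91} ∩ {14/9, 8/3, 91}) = {91}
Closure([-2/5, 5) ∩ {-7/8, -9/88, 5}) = {-9/88}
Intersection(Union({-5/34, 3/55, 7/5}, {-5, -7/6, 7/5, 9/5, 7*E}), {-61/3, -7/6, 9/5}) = {-7/6, 9/5}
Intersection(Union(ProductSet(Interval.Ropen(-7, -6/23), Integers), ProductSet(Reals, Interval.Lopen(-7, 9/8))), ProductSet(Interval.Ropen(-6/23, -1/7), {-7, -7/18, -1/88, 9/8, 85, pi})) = ProductSet(Interval.Ropen(-6/23, -1/7), {-7/18, -1/88, 9/8})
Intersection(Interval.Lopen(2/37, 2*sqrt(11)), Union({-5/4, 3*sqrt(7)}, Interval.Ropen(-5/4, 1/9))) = Interval.open(2/37, 1/9)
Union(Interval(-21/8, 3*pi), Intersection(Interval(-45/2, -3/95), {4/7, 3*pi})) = Interval(-21/8, 3*pi)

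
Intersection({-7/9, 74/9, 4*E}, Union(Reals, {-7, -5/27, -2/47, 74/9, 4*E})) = {-7/9, 74/9, 4*E}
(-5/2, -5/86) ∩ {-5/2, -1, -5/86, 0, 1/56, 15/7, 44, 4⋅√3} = {-1}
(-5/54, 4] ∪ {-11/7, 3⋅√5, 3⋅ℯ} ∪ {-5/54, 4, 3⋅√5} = {-11/7, 3⋅√5, 3⋅ℯ} ∪ [-5/54, 4]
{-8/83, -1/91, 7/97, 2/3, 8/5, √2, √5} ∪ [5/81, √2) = {-8/83, -1/91, 8/5, √5} ∪ [5/81, √2]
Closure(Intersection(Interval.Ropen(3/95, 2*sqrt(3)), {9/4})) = {9/4}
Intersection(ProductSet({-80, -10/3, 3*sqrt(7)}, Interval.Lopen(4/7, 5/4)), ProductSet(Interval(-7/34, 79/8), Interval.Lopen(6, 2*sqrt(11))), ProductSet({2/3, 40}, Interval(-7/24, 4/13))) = EmptySet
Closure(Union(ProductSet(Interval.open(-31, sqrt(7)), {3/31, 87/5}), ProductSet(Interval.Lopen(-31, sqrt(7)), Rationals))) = ProductSet(Interval(-31, sqrt(7)), Reals)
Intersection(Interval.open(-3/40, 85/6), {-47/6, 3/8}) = {3/8}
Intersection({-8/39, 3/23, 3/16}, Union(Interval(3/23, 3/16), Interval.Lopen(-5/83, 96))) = {3/23, 3/16}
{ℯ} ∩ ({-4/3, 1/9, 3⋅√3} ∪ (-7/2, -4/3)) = ∅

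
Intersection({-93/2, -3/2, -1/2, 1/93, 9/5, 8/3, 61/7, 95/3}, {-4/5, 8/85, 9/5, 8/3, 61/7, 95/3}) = {9/5, 8/3, 61/7, 95/3}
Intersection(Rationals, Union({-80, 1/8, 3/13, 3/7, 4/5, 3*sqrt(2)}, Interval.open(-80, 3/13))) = Union({3/7, 4/5}, Intersection(Interval(-80, 3/13), Rationals))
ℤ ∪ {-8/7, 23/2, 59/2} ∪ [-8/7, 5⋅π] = ℤ ∪ [-8/7, 5⋅π] ∪ {59/2}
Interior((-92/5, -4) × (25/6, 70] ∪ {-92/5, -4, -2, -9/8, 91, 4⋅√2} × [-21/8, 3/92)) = (-92/5, -4) × (25/6, 70)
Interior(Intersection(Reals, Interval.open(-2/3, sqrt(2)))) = Interval.open(-2/3, sqrt(2))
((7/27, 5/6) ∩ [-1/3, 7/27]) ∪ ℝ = ℝ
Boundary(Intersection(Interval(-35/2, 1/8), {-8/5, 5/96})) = {-8/5, 5/96}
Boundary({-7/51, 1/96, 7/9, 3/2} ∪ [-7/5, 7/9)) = {-7/5, 7/9, 3/2}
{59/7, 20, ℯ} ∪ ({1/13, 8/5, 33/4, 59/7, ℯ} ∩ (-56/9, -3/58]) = {59/7, 20, ℯ}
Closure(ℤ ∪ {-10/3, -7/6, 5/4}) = ℤ ∪ {-10/3, -7/6, 5/4}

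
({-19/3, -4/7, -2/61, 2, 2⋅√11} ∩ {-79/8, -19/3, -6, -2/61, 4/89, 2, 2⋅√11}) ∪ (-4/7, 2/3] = {-19/3, 2, 2⋅√11} ∪ (-4/7, 2/3]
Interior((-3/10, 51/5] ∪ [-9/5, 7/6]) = (-9/5, 51/5)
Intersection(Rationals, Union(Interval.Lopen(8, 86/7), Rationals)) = Union(Intersection(Interval(8, 86/7), Rationals), Rationals)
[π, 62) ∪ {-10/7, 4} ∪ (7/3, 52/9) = {-10/7} ∪ (7/3, 62)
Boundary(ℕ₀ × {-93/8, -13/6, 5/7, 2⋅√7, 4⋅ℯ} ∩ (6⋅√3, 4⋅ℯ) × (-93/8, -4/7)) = ∅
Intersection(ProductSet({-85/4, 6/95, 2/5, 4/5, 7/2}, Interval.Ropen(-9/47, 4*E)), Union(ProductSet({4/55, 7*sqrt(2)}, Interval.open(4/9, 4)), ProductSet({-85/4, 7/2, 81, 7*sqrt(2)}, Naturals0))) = ProductSet({-85/4, 7/2}, Range(0, 11, 1))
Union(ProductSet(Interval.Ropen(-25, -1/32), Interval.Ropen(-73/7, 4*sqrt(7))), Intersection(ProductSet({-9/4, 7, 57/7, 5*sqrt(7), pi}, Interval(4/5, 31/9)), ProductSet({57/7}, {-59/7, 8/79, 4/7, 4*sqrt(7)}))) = ProductSet(Interval.Ropen(-25, -1/32), Interval.Ropen(-73/7, 4*sqrt(7)))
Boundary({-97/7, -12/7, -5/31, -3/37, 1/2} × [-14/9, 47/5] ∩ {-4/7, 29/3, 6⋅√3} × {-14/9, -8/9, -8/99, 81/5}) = ∅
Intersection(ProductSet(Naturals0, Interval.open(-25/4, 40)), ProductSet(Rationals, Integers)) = ProductSet(Naturals0, Range(-6, 40, 1))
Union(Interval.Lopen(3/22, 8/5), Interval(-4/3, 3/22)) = Interval(-4/3, 8/5)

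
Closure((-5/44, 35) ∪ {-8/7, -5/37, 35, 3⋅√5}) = {-8/7, -5/37} ∪ [-5/44, 35]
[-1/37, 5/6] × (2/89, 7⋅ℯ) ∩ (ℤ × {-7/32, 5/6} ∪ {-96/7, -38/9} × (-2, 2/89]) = {0} × {5/6}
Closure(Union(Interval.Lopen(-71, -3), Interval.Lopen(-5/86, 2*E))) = Union(Interval(-71, -3), Interval(-5/86, 2*E))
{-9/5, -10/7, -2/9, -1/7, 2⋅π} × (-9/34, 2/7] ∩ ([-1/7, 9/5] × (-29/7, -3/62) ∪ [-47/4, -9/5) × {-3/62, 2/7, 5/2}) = {-1/7} × (-9/34, -3/62)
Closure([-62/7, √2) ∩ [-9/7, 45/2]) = [-9/7, √2]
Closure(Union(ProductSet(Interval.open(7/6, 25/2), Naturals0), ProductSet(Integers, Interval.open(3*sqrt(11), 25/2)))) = Union(ProductSet(Integers, Interval(3*sqrt(11), 25/2)), ProductSet(Interval(7/6, 25/2), Naturals0))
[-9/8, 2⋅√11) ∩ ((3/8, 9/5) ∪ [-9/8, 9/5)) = [-9/8, 9/5)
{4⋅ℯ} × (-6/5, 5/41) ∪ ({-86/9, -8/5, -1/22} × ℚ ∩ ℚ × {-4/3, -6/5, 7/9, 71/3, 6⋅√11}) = ({4⋅ℯ} × (-6/5, 5/41)) ∪ ({-86/9, -8/5, -1/22} × {-4/3, -6/5, 7/9, 71/3})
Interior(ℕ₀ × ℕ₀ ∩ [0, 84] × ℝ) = ∅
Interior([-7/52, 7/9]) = (-7/52, 7/9)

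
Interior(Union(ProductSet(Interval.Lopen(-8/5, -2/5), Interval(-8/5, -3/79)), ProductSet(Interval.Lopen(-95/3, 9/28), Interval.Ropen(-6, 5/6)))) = ProductSet(Interval.open(-95/3, 9/28), Interval.open(-6, 5/6))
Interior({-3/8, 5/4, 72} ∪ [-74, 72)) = (-74, 72)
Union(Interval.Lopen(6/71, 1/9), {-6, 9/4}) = Union({-6, 9/4}, Interval.Lopen(6/71, 1/9))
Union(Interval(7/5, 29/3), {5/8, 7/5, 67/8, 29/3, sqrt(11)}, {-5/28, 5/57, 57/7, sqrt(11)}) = Union({-5/28, 5/57, 5/8}, Interval(7/5, 29/3))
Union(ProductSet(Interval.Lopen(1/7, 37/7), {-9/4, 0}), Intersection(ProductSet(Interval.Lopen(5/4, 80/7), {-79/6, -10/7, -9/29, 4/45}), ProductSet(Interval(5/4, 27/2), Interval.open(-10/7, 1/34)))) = Union(ProductSet(Interval.Lopen(1/7, 37/7), {-9/4, 0}), ProductSet(Interval.Lopen(5/4, 80/7), {-9/29}))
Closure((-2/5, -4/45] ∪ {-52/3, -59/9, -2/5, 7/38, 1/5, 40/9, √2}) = {-52/3, -59/9, 7/38, 1/5, 40/9, √2} ∪ [-2/5, -4/45]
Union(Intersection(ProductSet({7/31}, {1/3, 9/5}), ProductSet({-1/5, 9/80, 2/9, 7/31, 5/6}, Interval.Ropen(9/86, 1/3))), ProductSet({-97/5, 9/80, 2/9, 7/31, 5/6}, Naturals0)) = ProductSet({-97/5, 9/80, 2/9, 7/31, 5/6}, Naturals0)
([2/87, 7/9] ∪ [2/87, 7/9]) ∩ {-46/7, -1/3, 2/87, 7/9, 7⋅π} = {2/87, 7/9}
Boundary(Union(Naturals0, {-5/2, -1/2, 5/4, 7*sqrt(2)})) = Union({-5/2, -1/2, 5/4, 7*sqrt(2)}, Naturals0)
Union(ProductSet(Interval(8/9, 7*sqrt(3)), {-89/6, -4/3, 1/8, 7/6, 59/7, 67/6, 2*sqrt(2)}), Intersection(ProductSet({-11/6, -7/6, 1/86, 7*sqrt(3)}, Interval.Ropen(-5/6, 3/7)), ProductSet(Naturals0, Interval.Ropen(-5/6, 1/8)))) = ProductSet(Interval(8/9, 7*sqrt(3)), {-89/6, -4/3, 1/8, 7/6, 59/7, 67/6, 2*sqrt(2)})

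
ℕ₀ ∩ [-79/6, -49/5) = ∅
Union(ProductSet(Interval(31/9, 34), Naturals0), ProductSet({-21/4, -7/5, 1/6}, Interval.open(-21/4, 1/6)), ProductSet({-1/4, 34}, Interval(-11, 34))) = Union(ProductSet({-1/4, 34}, Interval(-11, 34)), ProductSet({-21/4, -7/5, 1/6}, Interval.open(-21/4, 1/6)), ProductSet(Interval(31/9, 34), Naturals0))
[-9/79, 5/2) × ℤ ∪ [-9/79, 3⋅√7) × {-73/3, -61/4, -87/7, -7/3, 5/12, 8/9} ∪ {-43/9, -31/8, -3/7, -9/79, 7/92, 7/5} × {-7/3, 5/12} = ([-9/79, 5/2) × ℤ) ∪ ({-43/9, -31/8, -3/7, -9/79, 7/92, 7/5} × {-7/3, 5/12}) ∪ ([-9/79, 3⋅√7) × {-73/3, -61/4, -87/7, -7/3, 5/12, 8/9})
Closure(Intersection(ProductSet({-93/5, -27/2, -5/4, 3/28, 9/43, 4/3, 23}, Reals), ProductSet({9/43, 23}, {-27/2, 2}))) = ProductSet({9/43, 23}, {-27/2, 2})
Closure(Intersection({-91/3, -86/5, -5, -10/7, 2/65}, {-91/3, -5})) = {-91/3, -5}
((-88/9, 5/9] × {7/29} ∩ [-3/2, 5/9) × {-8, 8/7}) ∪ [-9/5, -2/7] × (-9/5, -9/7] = [-9/5, -2/7] × (-9/5, -9/7]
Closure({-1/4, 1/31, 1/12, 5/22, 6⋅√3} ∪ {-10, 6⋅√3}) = {-10, -1/4, 1/31, 1/12, 5/22, 6⋅√3}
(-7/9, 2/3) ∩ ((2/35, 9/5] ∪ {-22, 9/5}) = (2/35, 2/3)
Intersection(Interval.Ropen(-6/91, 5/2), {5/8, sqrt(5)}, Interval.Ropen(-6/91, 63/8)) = {5/8, sqrt(5)}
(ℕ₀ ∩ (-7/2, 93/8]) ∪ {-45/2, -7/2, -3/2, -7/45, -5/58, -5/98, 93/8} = {-45/2, -7/2, -3/2, -7/45, -5/58, -5/98, 93/8} ∪ {0, 1, …, 11}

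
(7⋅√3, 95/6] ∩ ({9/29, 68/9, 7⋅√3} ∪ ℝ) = (7⋅√3, 95/6]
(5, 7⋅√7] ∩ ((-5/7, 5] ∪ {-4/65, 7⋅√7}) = {7⋅√7}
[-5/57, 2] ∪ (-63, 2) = (-63, 2]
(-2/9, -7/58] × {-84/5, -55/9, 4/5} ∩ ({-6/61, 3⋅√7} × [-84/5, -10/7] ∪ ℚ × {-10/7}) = ∅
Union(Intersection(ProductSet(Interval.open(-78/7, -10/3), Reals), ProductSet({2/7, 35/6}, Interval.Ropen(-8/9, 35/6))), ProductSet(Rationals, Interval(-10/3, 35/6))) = ProductSet(Rationals, Interval(-10/3, 35/6))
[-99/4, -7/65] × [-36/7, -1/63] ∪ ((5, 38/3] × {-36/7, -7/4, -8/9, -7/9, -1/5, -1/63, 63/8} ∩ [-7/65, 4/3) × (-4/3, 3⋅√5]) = [-99/4, -7/65] × [-36/7, -1/63]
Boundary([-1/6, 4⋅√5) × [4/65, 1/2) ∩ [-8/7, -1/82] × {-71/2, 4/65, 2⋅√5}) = [-1/6, -1/82] × {4/65}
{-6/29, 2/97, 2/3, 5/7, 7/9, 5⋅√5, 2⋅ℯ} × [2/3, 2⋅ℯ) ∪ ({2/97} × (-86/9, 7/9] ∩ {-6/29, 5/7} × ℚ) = {-6/29, 2/97, 2/3, 5/7, 7/9, 5⋅√5, 2⋅ℯ} × [2/3, 2⋅ℯ)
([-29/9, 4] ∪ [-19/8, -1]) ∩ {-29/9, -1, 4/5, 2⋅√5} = {-29/9, -1, 4/5}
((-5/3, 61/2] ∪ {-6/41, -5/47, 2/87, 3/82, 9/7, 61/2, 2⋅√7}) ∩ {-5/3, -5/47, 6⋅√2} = {-5/47, 6⋅√2}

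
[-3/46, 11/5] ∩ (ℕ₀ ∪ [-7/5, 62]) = [-3/46, 11/5] ∪ {0, 1, 2}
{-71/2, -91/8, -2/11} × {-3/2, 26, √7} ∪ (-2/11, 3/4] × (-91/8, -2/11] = ({-71/2, -91/8, -2/11} × {-3/2, 26, √7}) ∪ ((-2/11, 3/4] × (-91/8, -2/11])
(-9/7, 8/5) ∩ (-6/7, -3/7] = (-6/7, -3/7]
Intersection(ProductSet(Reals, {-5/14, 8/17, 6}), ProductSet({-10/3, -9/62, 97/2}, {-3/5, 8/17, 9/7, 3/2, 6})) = ProductSet({-10/3, -9/62, 97/2}, {8/17, 6})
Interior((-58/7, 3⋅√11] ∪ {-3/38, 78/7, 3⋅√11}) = (-58/7, 3⋅√11)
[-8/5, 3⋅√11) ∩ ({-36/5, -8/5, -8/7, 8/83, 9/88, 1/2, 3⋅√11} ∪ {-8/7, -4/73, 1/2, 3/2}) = {-8/5, -8/7, -4/73, 8/83, 9/88, 1/2, 3/2}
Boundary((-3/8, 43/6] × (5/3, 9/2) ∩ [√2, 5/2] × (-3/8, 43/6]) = ({5/2, √2} × [5/3, 9/2]) ∪ ([√2, 5/2] × {5/3, 9/2})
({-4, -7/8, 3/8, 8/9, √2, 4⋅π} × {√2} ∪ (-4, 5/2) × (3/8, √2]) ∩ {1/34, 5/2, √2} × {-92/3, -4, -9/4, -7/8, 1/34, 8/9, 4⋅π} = {1/34, √2} × {8/9}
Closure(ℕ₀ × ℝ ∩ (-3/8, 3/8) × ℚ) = {0} × ℝ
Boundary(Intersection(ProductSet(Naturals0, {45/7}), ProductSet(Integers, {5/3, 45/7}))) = ProductSet(Naturals0, {45/7})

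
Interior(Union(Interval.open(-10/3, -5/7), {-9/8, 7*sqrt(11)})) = Interval.open(-10/3, -5/7)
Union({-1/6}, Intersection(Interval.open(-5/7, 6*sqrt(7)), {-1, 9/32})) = {-1/6, 9/32}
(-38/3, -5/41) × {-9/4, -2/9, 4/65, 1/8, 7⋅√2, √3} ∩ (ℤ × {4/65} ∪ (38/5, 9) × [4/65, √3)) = {-12, -11, …, -1} × {4/65}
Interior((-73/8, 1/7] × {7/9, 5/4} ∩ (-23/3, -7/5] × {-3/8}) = ∅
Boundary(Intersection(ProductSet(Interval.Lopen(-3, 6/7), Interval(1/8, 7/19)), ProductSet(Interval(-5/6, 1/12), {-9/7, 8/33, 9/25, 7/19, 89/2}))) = ProductSet(Interval(-5/6, 1/12), {8/33, 9/25, 7/19})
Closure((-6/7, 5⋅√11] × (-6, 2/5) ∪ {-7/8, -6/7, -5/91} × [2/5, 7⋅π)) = ({-7/8, -6/7, -5/91} × [2/5, 7⋅π]) ∪ ({-6/7, 5⋅√11} × [-6, 2/5]) ∪ ([-6/7, 5⋅√11] × {-6, 2/5}) ∪ ((-6/7, 5⋅√11] × (-6, 2/5))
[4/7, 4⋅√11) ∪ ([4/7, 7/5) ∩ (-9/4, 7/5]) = [4/7, 4⋅√11)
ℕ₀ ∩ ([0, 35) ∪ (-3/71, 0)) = {0, 1, …, 34}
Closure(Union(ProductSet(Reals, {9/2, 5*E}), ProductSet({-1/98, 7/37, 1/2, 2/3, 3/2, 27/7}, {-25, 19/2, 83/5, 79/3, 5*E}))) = Union(ProductSet({-1/98, 7/37, 1/2, 2/3, 3/2, 27/7}, {-25, 19/2, 83/5, 79/3, 5*E}), ProductSet(Reals, {9/2, 5*E}))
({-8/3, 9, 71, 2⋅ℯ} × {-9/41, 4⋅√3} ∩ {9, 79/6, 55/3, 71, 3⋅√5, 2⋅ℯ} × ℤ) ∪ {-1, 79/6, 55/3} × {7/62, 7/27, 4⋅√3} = {-1, 79/6, 55/3} × {7/62, 7/27, 4⋅√3}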